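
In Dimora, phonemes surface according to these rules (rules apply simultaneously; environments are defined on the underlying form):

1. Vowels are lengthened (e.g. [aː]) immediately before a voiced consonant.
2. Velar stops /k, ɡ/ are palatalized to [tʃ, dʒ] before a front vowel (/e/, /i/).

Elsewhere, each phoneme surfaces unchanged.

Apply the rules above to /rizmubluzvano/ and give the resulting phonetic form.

[riːzmuːbluːzvaːno]

/r/ (word-initial): no rule targets it → [r].
/i/ meets the environment for rule 1 (before a voiced consonant) → [iː].
/z/ (between /i/ and /m/) is unaffected → [z].
/m/ — not in any rule's target class → [m].
/u/ — between /m/ and /b/, before a voiced consonant — surfaces as [uː] (rule 1).
/b/ (between /u/ and /l/): no rule targets it → [b].
/l/ stays [l].
/u/ (between /l/ and /z/) occurs before a voiced consonant → [uː] by rule 1.
/z/ (between /u/ and /v/): no rule targets it → [z].
/v/ (between /z/ and /a/): no rule targets it → [v].
/a/ meets the environment for rule 1 (before a voiced consonant) → [aː].
/n/ (between /a/ and /o/): no rule targets it → [n].
/o/ (word-final) is in the target of rule 1 but the environment (before a voiced consonant) is not met → [o].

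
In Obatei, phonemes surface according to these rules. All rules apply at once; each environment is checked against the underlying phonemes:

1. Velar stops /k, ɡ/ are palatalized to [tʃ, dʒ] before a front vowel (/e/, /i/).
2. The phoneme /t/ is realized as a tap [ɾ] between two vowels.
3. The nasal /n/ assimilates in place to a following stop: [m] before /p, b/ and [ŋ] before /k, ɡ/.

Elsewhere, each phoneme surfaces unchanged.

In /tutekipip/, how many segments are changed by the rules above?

Segments that undergo a rule: /t/ → [ɾ] (rule 2); /k/ → [tʃ] (rule 1).
All other segments surface unchanged.

2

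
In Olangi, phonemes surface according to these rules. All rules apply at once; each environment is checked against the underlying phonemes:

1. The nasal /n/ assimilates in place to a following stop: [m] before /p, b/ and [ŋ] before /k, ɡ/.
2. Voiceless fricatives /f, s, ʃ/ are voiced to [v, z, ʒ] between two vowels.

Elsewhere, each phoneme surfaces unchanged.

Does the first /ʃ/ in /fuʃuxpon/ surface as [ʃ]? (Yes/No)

/ʃ/ (between /u/ and /u/): between two vowels, so rule 2 applies → [ʒ].
The actual realization is [ʒ], not [ʃ].

No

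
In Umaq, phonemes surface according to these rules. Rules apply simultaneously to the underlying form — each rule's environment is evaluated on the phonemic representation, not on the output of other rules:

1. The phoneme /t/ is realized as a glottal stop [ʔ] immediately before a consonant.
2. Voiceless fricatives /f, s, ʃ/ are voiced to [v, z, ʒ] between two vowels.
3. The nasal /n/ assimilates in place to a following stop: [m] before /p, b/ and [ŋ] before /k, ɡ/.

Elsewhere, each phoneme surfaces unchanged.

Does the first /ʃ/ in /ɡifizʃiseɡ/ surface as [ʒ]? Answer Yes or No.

/ʃ/ (between /z/ and /i/) is in the target of rule 2 but the environment (between two vowels) is not met → [ʃ].
The actual realization is [ʃ], not [ʒ].

No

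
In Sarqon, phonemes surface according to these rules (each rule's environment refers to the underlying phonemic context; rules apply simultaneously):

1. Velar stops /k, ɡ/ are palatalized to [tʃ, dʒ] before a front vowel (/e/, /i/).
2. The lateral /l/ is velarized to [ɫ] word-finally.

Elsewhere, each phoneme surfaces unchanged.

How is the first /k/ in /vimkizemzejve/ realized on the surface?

[tʃ]

/k/ (between /m/ and /i/): before a front vowel, so rule 1 applies → [tʃ].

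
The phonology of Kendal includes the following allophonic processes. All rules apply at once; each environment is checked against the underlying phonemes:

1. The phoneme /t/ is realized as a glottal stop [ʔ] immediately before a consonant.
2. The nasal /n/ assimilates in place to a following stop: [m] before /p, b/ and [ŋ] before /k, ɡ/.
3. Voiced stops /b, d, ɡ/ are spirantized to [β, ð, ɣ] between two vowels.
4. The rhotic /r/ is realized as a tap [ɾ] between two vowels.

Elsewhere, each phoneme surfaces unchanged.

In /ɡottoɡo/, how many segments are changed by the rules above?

Segments that undergo a rule: /t/ → [ʔ] (rule 1); /ɡ/ → [ɣ] (rule 3).
All other segments surface unchanged.

2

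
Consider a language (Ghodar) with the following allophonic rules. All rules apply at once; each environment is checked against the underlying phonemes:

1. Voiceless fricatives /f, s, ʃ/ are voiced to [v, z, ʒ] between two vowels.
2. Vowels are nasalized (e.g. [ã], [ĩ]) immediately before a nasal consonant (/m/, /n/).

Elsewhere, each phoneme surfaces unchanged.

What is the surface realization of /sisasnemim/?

[sizasnẽmĩm]

/s/ (word-initial) is in the target of rule 1 but the environment (between two vowels) is not met → [s].
/i/ (between /s/ and /s/) is in the target of rule 2 but the environment (before a nasal consonant) is not met → [i].
/s/ (between /i/ and /a/): between two vowels, so rule 1 applies → [z].
/a/ — between /s/ and /s/; rule 2 does not apply here → [a].
/s/ (between /a/ and /n/) fails the environment for rule 1, so it stays [s].
/e/ meets the environment for rule 2 (before a nasal consonant) → [ẽ].
/i/ (between /m/ and /m/): before a nasal consonant, so rule 2 applies → [ĩ].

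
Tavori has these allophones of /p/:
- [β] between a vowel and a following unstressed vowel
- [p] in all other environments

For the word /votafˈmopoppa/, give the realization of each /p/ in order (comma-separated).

[β], [p], [p]

Occurrence 1 (position 8): between a vowel and a following unstressed vowel → [β].
Occurrence 2 (position 10): no conditioning environment matches → elsewhere allophone [p].
Occurrence 3 (position 11): no conditioning environment matches → elsewhere allophone [p].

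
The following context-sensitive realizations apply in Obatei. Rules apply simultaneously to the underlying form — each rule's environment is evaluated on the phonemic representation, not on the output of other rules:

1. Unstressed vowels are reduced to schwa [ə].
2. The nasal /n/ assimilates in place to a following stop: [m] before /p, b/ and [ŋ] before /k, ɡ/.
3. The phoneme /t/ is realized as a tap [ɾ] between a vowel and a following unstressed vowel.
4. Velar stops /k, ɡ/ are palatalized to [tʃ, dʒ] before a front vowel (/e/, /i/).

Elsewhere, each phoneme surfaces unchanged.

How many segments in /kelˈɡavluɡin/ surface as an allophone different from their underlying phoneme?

Segments that undergo a rule: /k/ → [tʃ] (rule 4); /e/ → [ə] (rule 1); /u/ → [ə] (rule 1); /ɡ/ → [dʒ] (rule 4); /i/ → [ə] (rule 1).
All other segments surface unchanged.

5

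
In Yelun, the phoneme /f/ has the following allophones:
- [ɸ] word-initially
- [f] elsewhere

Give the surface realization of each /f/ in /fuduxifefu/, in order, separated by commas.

[ɸ], [f], [f]

Occurrence 1 (position 1): word-initially → [ɸ].
Occurrence 2 (position 7): no conditioning environment matches → elsewhere allophone [f].
Occurrence 3 (position 9): no conditioning environment matches → elsewhere allophone [f].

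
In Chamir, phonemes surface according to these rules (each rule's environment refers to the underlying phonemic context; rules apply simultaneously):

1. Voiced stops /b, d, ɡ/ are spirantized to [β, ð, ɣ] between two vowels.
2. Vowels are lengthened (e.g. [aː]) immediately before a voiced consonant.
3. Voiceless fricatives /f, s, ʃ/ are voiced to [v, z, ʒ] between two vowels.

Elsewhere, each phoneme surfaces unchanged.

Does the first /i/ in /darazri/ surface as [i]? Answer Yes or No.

Yes

/i/ — word-final; rule 2 does not apply here → [i].
The actual realization is [i], which matches [i].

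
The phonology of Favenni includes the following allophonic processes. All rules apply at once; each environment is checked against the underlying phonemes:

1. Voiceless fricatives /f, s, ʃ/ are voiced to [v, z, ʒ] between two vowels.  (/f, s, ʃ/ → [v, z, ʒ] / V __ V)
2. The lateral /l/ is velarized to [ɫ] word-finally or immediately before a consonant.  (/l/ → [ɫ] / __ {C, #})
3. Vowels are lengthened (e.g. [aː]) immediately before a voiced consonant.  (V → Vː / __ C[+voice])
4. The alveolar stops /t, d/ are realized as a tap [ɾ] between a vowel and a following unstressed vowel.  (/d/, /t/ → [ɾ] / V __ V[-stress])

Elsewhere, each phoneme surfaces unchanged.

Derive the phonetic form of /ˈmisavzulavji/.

[ˈmizaːvzuːlaːvji]

/m/ (word-initial): no rule targets it → [m].
/i/ (between /m/ and /s/) fails the environment for rule 3, so it stays [i].
/s/ (between /i/ and /a/) occurs between two vowels → [z] by rule 1.
/a/ (between /s/ and /v/) occurs before a voiced consonant → [aː] by rule 3.
/v/ stays [v].
/z/ stays [z].
/u/ (between /z/ and /l/) occurs before a voiced consonant → [uː] by rule 3.
/l/ — between /u/ and /a/; rule 2 does not apply here → [l].
/a/ meets the environment for rule 3 (before a voiced consonant) → [aː].
/v/ — not in any rule's target class → [v].
/j/ stays [j].
/i/ — word-final; rule 3 does not apply here → [i].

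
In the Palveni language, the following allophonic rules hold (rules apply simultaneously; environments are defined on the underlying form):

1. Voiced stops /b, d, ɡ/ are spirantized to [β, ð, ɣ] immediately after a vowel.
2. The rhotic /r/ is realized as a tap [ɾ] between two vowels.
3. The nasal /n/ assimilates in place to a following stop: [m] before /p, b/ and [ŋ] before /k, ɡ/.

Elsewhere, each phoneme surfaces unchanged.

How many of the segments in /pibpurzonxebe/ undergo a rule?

2

Segments that undergo a rule: /b/ → [β] (rule 1); /b/ → [β] (rule 1).
All other segments surface unchanged.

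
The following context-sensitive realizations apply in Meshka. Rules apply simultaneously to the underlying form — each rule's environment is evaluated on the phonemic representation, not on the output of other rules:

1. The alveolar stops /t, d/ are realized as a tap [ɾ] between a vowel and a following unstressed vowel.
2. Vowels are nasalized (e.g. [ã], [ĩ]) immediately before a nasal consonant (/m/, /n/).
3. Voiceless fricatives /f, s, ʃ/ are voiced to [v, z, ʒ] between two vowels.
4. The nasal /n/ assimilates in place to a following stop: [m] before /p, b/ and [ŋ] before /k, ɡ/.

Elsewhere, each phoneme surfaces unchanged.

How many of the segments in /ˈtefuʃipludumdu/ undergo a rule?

Segments that undergo a rule: /f/ → [v] (rule 3); /ʃ/ → [ʒ] (rule 3); /d/ → [ɾ] (rule 1); /u/ → [ũ] (rule 2).
All other segments surface unchanged.

4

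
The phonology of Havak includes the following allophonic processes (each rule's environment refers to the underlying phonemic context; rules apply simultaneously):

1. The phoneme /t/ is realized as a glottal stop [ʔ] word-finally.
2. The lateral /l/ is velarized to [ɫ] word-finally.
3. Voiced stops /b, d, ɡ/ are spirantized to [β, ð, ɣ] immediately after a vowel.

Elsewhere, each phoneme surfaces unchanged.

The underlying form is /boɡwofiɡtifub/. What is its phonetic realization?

[boɣwofiɣtifuβ]

/b/ — word-initial; rule 3 does not apply here → [b].
/ɡ/ meets the environment for rule 3 (immediately after a vowel) → [ɣ].
/ɡ/ meets the environment for rule 3 (immediately after a vowel) → [ɣ].
/t/ (between /ɡ/ and /i/): rule 1 targets it, but not word-finally → unchanged [t].
/b/ (word-final) occurs immediately after a vowel → [β] by rule 3.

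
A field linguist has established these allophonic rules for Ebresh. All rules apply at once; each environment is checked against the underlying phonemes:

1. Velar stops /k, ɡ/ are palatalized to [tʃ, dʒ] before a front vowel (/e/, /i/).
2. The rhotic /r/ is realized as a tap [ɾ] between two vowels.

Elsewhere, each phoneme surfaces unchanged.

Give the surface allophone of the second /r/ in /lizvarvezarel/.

[ɾ]

/r/ meets the environment for rule 2 (between two vowels) → [ɾ].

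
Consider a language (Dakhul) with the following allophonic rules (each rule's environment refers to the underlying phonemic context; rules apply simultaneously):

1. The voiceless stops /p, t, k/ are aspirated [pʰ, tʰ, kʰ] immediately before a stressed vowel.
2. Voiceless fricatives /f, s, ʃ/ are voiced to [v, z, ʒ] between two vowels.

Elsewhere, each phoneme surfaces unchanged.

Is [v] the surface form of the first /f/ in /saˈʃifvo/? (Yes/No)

No

/f/ (between /i/ and /v/) is in the target of rule 2 but the environment (between two vowels) is not met → [f].
The actual realization is [f], not [v].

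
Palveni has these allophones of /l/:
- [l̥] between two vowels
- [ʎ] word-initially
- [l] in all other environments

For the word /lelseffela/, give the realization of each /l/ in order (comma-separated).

[ʎ], [l], [l̥]

Occurrence 1 (position 1): word-initially → [ʎ].
Occurrence 2 (position 3): no conditioning environment matches → elsewhere allophone [l].
Occurrence 3 (position 9): between two vowels → [l̥].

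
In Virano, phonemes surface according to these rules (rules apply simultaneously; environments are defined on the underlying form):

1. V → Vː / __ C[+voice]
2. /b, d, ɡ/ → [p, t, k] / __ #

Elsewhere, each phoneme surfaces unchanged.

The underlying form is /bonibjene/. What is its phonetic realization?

[boːniːbjeːne]

/b/ — word-initial; rule 2 does not apply here → [b].
/o/ meets the environment for rule 1 (before a voiced consonant) → [oː].
/n/ — not in any rule's target class → [n].
/i/ (between /n/ and /b/) occurs before a voiced consonant → [iː] by rule 1.
/b/ — between /i/ and /j/; rule 2 does not apply here → [b].
/j/ (between /b/ and /e/) is unaffected → [j].
/e/ — between /j/ and /n/, before a voiced consonant — surfaces as [eː] (rule 1).
/n/ (between /e/ and /e/) is unaffected → [n].
/e/ (word-final) is in the target of rule 1 but the environment (before a voiced consonant) is not met → [e].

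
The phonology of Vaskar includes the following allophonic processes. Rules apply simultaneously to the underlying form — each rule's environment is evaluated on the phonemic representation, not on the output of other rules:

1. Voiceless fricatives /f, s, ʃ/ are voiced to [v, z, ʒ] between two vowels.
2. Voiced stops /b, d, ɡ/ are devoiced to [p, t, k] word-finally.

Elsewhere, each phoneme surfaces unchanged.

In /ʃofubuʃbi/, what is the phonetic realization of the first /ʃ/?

/ʃ/ — word-initial; rule 1 does not apply here → [ʃ].

[ʃ]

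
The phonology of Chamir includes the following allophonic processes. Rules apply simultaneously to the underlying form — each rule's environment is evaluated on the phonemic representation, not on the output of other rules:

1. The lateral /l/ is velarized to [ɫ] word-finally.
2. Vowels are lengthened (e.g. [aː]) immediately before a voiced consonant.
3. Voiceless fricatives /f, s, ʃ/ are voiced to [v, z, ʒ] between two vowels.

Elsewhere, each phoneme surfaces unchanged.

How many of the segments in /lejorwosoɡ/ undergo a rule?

4

Segments that undergo a rule: /e/ → [eː] (rule 2); /o/ → [oː] (rule 2); /s/ → [z] (rule 3); /o/ → [oː] (rule 2).
All other segments surface unchanged.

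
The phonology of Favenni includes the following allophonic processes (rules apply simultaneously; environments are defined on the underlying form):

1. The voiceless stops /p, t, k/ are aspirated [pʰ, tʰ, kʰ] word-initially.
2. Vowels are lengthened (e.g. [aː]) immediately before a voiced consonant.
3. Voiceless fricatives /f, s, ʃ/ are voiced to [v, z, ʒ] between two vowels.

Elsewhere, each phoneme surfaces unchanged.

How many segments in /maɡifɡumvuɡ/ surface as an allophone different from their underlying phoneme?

Segments that undergo a rule: /a/ → [aː] (rule 2); /u/ → [uː] (rule 2); /u/ → [uː] (rule 2).
All other segments surface unchanged.

3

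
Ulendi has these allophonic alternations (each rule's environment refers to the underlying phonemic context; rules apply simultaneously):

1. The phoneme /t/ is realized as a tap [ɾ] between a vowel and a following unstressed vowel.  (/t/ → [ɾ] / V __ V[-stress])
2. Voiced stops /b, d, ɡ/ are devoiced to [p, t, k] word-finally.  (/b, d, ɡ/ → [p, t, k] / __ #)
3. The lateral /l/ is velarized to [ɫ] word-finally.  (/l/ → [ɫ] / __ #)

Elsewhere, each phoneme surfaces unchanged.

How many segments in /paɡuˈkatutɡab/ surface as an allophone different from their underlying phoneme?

2

Segments that undergo a rule: /t/ → [ɾ] (rule 1); /b/ → [p] (rule 2).
All other segments surface unchanged.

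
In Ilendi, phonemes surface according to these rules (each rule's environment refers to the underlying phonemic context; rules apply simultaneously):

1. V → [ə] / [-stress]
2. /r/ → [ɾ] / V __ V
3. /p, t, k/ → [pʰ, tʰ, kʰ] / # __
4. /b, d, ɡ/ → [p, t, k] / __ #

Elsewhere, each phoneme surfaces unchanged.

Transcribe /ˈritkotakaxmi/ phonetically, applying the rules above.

[ˈritkətəkəxmə]

/r/ (word-initial) is in the target of rule 2 but the environment (between two vowels) is not met → [r].
/i/ — between /r/ and /t/; rule 1 does not apply here → [i].
/t/ — between /i/ and /k/; rule 3 does not apply here → [t].
/k/ (between /t/ and /o/) fails the environment for rule 3, so it stays [k].
/o/ meets the environment for rule 1 (in an unstressed syllable) → [ə].
/t/ — between /o/ and /a/; rule 3 does not apply here → [t].
/a/ — between /t/ and /k/, in an unstressed syllable — surfaces as [ə] (rule 1).
/k/ (between /a/ and /a/): rule 3 targets it, but not word-initially → unchanged [k].
/a/ — between /k/ and /x/, in an unstressed syllable — surfaces as [ə] (rule 1).
/x/ stays [x].
/m/ stays [m].
/i/ meets the environment for rule 1 (in an unstressed syllable) → [ə].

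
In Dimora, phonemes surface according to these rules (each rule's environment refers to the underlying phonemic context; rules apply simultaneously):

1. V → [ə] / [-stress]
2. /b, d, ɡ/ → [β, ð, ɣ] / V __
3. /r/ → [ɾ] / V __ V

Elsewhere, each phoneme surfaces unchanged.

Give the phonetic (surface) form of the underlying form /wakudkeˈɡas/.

[wəkəðkəˈɣas]

/a/ (between /w/ and /k/) occurs in an unstressed syllable → [ə] by rule 1.
/u/ (between /k/ and /d/) occurs in an unstressed syllable → [ə] by rule 1.
/d/ (between /u/ and /k/) occurs immediately after a vowel → [ð] by rule 2.
Rule 1 applies to /e/ (between /k/ and /ɡ/: in an unstressed syllable) → [ə].
/ɡ/ meets the environment for rule 2 (immediately after a vowel) → [ɣ].
/a/ (between /ɡ/ and /s/) is in the target of rule 1 but the environment (in an unstressed syllable) is not met → [a].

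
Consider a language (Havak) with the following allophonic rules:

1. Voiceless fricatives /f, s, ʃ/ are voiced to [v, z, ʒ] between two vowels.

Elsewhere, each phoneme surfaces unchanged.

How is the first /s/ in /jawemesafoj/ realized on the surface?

[z]

/s/ meets the environment for rule 1 (between two vowels) → [z].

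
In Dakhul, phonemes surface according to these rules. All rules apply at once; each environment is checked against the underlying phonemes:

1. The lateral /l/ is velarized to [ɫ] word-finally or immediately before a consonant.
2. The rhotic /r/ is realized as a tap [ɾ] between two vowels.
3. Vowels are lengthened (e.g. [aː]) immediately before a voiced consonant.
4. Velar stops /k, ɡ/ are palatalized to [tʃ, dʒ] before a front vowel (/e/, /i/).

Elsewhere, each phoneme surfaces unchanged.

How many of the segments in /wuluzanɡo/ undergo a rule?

3

Segments that undergo a rule: /u/ → [uː] (rule 3); /u/ → [uː] (rule 3); /a/ → [aː] (rule 3).
All other segments surface unchanged.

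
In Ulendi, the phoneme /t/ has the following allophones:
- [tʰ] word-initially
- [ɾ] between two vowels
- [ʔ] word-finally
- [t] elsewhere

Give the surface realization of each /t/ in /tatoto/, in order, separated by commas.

[tʰ], [ɾ], [ɾ]

Occurrence 1 (position 1): word-initially → [tʰ].
Occurrence 2 (position 3): between two vowels → [ɾ].
Occurrence 3 (position 5): between two vowels → [ɾ].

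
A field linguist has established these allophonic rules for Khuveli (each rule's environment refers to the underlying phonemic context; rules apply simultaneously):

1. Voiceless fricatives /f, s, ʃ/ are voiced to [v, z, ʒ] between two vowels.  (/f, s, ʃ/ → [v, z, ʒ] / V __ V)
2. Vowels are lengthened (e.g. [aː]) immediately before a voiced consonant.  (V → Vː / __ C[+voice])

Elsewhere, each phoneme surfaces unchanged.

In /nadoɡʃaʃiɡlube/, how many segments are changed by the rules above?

Segments that undergo a rule: /a/ → [aː] (rule 2); /o/ → [oː] (rule 2); /ʃ/ → [ʒ] (rule 1); /i/ → [iː] (rule 2); /u/ → [uː] (rule 2).
All other segments surface unchanged.

5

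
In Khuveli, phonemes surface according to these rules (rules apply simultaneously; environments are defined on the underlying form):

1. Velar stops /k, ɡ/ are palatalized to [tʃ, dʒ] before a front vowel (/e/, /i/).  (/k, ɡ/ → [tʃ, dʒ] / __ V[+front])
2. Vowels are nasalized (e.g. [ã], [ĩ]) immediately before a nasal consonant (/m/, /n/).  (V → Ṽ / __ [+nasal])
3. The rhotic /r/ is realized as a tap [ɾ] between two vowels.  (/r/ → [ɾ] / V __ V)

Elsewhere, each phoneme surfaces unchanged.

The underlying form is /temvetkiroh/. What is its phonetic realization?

/e/ (between /t/ and /m/) occurs before a nasal consonant → [ẽ] by rule 2.
/e/ — between /v/ and /t/; rule 2 does not apply here → [e].
/k/ (between /t/ and /i/) occurs before a front vowel → [tʃ] by rule 1.
/i/ (between /k/ and /r/): rule 2 targets it, but not before a nasal consonant → unchanged [i].
Rule 3 applies to /r/ (between /i/ and /o/: between two vowels) → [ɾ].
/o/ — between /r/ and /h/; rule 2 does not apply here → [o].

[tẽmvettʃiɾoh]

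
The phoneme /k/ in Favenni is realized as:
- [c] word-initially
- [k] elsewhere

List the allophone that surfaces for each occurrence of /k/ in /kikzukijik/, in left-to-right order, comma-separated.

[c], [k], [k], [k]

Occurrence 1 (position 1): word-initially → [c].
Occurrence 2 (position 3): no conditioning environment matches → elsewhere allophone [k].
Occurrence 3 (position 6): no conditioning environment matches → elsewhere allophone [k].
Occurrence 4 (position 10): no conditioning environment matches → elsewhere allophone [k].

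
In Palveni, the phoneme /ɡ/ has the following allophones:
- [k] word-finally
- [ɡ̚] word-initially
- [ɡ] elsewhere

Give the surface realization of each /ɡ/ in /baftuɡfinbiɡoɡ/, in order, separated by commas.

[ɡ], [ɡ], [k]

Occurrence 1 (position 6): no conditioning environment matches → elsewhere allophone [ɡ].
Occurrence 2 (position 12): no conditioning environment matches → elsewhere allophone [ɡ].
Occurrence 3 (position 14): word-finally → [k].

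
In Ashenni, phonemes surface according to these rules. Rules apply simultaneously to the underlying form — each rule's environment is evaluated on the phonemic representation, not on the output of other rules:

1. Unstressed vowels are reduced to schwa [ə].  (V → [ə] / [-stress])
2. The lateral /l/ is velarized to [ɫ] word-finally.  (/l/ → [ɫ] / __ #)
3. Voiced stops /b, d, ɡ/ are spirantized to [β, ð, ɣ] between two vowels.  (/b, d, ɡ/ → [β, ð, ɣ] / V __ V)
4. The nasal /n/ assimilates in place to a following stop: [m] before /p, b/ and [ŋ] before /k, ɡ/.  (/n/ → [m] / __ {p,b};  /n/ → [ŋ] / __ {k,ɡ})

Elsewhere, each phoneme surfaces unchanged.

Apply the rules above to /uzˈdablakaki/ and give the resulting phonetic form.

/u/ — word-initial, in an unstressed syllable — surfaces as [ə] (rule 1).
/d/ (between /z/ and /a/) fails the environment for rule 3, so it stays [d].
/a/ (between /d/ and /b/) fails the environment for rule 1, so it stays [a].
/b/ (between /a/ and /l/) is in the target of rule 3 but the environment (between two vowels) is not met → [b].
/l/ (between /b/ and /a/) is in the target of rule 2 but the environment (word-finally) is not met → [l].
/a/ (between /l/ and /k/): in an unstressed syllable, so rule 1 applies → [ə].
Rule 1 applies to /a/ (between /k/ and /k/: in an unstressed syllable) → [ə].
/i/ meets the environment for rule 1 (in an unstressed syllable) → [ə].

[əzˈdabləkəkə]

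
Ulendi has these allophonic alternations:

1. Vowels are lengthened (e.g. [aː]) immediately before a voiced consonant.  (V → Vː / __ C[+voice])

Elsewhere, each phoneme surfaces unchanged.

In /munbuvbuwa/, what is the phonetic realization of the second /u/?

[uː]

/u/ (between /b/ and /v/): before a voiced consonant, so rule 1 applies → [uː].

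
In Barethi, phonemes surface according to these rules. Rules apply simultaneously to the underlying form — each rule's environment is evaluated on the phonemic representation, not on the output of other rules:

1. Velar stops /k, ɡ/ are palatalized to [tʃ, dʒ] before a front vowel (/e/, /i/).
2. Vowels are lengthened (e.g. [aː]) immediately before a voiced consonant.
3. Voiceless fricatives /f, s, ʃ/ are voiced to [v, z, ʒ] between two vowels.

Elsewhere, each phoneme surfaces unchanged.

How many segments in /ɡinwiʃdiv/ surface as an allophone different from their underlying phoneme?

Segments that undergo a rule: /ɡ/ → [dʒ] (rule 1); /i/ → [iː] (rule 2); /i/ → [iː] (rule 2).
All other segments surface unchanged.

3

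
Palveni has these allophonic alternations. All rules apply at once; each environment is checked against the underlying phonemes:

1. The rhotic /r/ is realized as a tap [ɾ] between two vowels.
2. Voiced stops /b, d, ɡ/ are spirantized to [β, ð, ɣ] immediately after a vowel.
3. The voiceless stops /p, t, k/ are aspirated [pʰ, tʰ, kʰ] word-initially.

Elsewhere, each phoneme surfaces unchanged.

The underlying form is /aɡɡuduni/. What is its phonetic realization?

[aɣɡuðuni]

/a/ — not in any rule's target class → [a].
/ɡ/ (between /a/ and /ɡ/): immediately after a vowel, so rule 2 applies → [ɣ].
/ɡ/ (between /ɡ/ and /u/) fails the environment for rule 2, so it stays [ɡ].
/u/ (between /ɡ/ and /d/): no rule targets it → [u].
Rule 2 applies to /d/ (between /u/ and /u/: immediately after a vowel) → [ð].
/u/ — not in any rule's target class → [u].
/n/ — not in any rule's target class → [n].
/i/ stays [i].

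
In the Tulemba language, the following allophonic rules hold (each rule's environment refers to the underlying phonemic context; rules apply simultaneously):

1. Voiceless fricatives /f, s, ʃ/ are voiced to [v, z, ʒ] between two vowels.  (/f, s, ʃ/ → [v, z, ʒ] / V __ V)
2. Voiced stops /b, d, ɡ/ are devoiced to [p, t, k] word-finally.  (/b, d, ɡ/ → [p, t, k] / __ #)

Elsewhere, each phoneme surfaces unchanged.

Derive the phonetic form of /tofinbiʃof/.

[tovinbiʒof]

/t/ stays [t].
/o/ — not in any rule's target class → [o].
/f/ (between /o/ and /i/): between two vowels, so rule 1 applies → [v].
/i/ (between /f/ and /n/) is unaffected → [i].
/n/ — not in any rule's target class → [n].
/b/ (between /n/ and /i/) is in the target of rule 2 but the environment (word-finally) is not met → [b].
/i/ stays [i].
/ʃ/ (between /i/ and /o/) occurs between two vowels → [ʒ] by rule 1.
/o/ (between /ʃ/ and /f/): no rule targets it → [o].
/f/ (word-final) is in the target of rule 1 but the environment (between two vowels) is not met → [f].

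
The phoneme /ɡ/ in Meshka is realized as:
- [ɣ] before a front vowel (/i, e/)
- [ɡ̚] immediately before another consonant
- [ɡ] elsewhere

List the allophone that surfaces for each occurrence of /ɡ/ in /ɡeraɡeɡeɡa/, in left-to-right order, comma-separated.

Occurrence 1 (position 1): before a front vowel (/i, e/) → [ɣ].
Occurrence 2 (position 5): before a front vowel (/i, e/) → [ɣ].
Occurrence 3 (position 7): before a front vowel (/i, e/) → [ɣ].
Occurrence 4 (position 9): no conditioning environment matches → elsewhere allophone [ɡ].

[ɣ], [ɣ], [ɣ], [ɡ]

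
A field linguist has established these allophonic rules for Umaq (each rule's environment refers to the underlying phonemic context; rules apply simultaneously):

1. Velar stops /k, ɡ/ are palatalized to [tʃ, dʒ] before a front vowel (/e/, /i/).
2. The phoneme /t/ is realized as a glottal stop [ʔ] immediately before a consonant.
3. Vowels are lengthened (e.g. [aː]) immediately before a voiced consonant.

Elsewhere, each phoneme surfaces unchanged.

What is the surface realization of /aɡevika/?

[aːdʒeːvika]

/a/ meets the environment for rule 3 (before a voiced consonant) → [aː].
/ɡ/ meets the environment for rule 1 (before a front vowel) → [dʒ].
/e/ (between /ɡ/ and /v/): before a voiced consonant, so rule 3 applies → [eː].
/v/ (between /e/ and /i/) is unaffected → [v].
/i/ — between /v/ and /k/; rule 3 does not apply here → [i].
/k/ (between /i/ and /a/) is in the target of rule 1 but the environment (before a front vowel) is not met → [k].
/a/ — word-final; rule 3 does not apply here → [a].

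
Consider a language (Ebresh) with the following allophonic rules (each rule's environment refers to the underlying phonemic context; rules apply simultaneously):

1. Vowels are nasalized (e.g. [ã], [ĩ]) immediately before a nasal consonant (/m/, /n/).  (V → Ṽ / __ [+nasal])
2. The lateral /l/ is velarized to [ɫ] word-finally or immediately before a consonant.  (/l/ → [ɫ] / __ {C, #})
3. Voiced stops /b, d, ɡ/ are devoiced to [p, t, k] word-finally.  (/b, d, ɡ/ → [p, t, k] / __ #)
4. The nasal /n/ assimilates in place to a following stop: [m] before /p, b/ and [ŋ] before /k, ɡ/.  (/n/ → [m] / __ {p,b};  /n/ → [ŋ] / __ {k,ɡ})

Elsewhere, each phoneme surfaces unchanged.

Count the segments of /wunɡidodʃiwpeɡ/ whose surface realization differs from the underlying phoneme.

Segments that undergo a rule: /u/ → [ũ] (rule 1); /n/ → [ŋ] (rule 4); /ɡ/ → [k] (rule 3).
All other segments surface unchanged.

3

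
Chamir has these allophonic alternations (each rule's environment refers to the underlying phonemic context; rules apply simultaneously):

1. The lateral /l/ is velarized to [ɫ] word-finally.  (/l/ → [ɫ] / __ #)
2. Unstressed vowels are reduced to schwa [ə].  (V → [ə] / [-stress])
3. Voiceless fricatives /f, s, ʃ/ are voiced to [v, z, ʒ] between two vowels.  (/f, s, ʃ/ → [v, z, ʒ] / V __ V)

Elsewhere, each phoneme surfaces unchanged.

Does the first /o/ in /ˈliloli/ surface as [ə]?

Rule 2 applies to /o/ (between /l/ and /l/: in an unstressed syllable) → [ə].
The actual realization is [ə], which matches [ə].

Yes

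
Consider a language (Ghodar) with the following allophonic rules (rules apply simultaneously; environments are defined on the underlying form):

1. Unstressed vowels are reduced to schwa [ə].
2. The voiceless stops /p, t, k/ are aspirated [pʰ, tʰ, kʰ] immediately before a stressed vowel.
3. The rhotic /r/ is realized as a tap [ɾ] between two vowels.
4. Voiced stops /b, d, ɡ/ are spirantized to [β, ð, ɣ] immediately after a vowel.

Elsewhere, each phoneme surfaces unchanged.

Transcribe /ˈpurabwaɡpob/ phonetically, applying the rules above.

/p/ — word-initial, immediately before a stressed vowel — surfaces as [pʰ] (rule 2).
/u/ — between /p/ and /r/; rule 1 does not apply here → [u].
/r/ — between /u/ and /a/, between two vowels — surfaces as [ɾ] (rule 3).
/a/ (between /r/ and /b/): in an unstressed syllable, so rule 1 applies → [ə].
/b/ (between /a/ and /w/): immediately after a vowel, so rule 4 applies → [β].
/w/ (between /b/ and /a/): no rule targets it → [w].
/a/ — between /w/ and /ɡ/, in an unstressed syllable — surfaces as [ə] (rule 1).
/ɡ/ meets the environment for rule 4 (immediately after a vowel) → [ɣ].
/p/ (between /ɡ/ and /o/) fails the environment for rule 2, so it stays [p].
/o/ meets the environment for rule 1 (in an unstressed syllable) → [ə].
/b/ (word-final): immediately after a vowel, so rule 4 applies → [β].

[ˈpʰuɾəβwəɣpəβ]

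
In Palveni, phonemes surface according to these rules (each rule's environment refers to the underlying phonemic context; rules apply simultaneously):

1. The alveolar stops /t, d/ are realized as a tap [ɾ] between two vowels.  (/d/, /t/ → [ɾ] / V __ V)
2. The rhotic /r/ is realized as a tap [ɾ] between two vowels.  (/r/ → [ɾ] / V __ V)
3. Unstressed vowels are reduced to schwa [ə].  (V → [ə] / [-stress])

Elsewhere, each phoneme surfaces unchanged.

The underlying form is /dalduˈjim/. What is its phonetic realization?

/d/ (word-initial): rule 1 targets it, but not between two vowels → unchanged [d].
/a/ (between /d/ and /l/) occurs in an unstressed syllable → [ə] by rule 3.
/l/ stays [l].
/d/ (between /l/ and /u/): rule 1 targets it, but not between two vowels → unchanged [d].
/u/ — between /d/ and /j/, in an unstressed syllable — surfaces as [ə] (rule 3).
/j/ (between /u/ and /i/) is unaffected → [j].
/i/ — between /j/ and /m/; rule 3 does not apply here → [i].
/m/ (word-final): no rule targets it → [m].

[dəldəˈjim]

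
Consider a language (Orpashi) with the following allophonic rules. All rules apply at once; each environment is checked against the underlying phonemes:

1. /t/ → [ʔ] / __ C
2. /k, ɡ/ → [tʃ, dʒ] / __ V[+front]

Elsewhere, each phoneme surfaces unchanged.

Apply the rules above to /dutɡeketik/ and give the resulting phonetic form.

/d/ — not in any rule's target class → [d].
/u/ stays [u].
Rule 1 applies to /t/ (between /u/ and /ɡ/: immediately before a consonant) → [ʔ].
/ɡ/ (between /t/ and /e/): before a front vowel, so rule 2 applies → [dʒ].
/e/ stays [e].
/k/ (between /e/ and /e/) occurs before a front vowel → [tʃ] by rule 2.
/e/ (between /k/ and /t/) is unaffected → [e].
/t/ — between /e/ and /i/; rule 1 does not apply here → [t].
/i/ (between /t/ and /k/): no rule targets it → [i].
/k/ (word-final) fails the environment for rule 2, so it stays [k].

[duʔdʒetʃetik]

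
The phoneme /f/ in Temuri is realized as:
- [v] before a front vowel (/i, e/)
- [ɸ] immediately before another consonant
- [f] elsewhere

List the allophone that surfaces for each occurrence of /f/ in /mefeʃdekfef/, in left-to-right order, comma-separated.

Occurrence 1 (position 3): before a front vowel (/i, e/) → [v].
Occurrence 2 (position 9): before a front vowel (/i, e/) → [v].
Occurrence 3 (position 11): no conditioning environment matches → elsewhere allophone [f].

[v], [v], [f]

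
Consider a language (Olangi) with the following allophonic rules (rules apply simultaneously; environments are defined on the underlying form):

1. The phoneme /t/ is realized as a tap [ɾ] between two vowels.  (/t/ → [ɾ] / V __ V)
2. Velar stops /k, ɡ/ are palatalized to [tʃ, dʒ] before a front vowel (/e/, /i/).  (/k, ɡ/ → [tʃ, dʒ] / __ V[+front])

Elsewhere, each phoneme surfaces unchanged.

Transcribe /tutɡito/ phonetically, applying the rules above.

[tutdʒiɾo]

/t/ (word-initial): rule 1 targets it, but not between two vowels → unchanged [t].
/u/ (between /t/ and /t/) is unaffected → [u].
/t/ (between /u/ and /ɡ/): rule 1 targets it, but not between two vowels → unchanged [t].
/ɡ/ — between /t/ and /i/, before a front vowel — surfaces as [dʒ] (rule 2).
/i/ (between /ɡ/ and /t/) is unaffected → [i].
Rule 1 applies to /t/ (between /i/ and /o/: between two vowels) → [ɾ].
/o/ (word-final) is unaffected → [o].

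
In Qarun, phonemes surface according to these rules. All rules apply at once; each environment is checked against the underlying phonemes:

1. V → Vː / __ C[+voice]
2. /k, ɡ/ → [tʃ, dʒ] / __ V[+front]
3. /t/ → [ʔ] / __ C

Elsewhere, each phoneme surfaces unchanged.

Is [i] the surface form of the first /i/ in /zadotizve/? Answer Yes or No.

/i/ meets the environment for rule 1 (before a voiced consonant) → [iː].
The actual realization is [iː], not [i].

No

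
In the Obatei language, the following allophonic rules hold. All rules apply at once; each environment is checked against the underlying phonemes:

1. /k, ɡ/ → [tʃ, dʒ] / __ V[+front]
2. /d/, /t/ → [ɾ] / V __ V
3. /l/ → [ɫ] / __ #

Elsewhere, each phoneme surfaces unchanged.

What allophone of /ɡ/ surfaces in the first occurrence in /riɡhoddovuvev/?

/ɡ/ (between /i/ and /h/) fails the environment for rule 1, so it stays [ɡ].

[ɡ]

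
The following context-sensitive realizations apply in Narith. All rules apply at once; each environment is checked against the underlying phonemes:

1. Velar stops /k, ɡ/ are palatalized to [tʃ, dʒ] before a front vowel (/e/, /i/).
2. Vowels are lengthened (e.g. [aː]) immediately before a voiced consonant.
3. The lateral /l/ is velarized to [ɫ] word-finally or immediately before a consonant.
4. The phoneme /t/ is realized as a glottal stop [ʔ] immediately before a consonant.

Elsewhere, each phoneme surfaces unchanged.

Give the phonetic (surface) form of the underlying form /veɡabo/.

[veːɡaːbo]

/v/ stays [v].
Rule 2 applies to /e/ (between /v/ and /ɡ/: before a voiced consonant) → [eː].
/ɡ/ (between /e/ and /a/) is in the target of rule 1 but the environment (before a front vowel) is not met → [ɡ].
/a/ (between /ɡ/ and /b/): before a voiced consonant, so rule 2 applies → [aː].
/b/ (between /a/ and /o/) is unaffected → [b].
/o/ (word-final) is in the target of rule 2 but the environment (before a voiced consonant) is not met → [o].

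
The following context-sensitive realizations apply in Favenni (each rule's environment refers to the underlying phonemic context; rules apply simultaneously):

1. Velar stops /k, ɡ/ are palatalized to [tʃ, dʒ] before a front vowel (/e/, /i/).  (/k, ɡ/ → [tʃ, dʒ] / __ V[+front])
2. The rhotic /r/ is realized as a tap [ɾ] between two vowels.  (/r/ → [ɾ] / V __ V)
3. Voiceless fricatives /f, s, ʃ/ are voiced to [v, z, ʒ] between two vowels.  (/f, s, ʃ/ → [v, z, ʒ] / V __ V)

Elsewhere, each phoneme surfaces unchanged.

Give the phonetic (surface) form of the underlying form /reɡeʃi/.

/r/ (word-initial): rule 2 targets it, but not between two vowels → unchanged [r].
/e/ stays [e].
/ɡ/ (between /e/ and /e/): before a front vowel, so rule 1 applies → [dʒ].
/e/ (between /ɡ/ and /ʃ/) is unaffected → [e].
/ʃ/ — between /e/ and /i/, between two vowels — surfaces as [ʒ] (rule 3).
/i/ — not in any rule's target class → [i].

[redʒeʒi]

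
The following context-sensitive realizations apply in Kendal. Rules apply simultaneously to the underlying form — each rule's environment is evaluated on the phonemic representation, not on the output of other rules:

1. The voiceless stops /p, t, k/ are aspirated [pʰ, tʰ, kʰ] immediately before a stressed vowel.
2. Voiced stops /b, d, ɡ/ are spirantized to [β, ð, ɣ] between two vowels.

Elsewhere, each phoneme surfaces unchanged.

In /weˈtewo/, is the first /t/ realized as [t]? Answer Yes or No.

No

Rule 1 applies to /t/ (between /e/ and /e/: immediately before a stressed vowel) → [tʰ].
The actual realization is [tʰ], not [t].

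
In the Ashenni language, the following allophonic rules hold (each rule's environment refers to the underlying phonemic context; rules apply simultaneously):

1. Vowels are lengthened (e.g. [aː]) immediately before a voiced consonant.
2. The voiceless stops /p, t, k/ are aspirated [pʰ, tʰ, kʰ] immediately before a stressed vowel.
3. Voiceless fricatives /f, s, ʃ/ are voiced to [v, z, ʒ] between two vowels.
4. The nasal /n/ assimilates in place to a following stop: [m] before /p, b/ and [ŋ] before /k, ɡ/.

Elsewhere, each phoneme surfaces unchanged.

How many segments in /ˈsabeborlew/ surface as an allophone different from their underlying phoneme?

Segments that undergo a rule: /a/ → [aː] (rule 1); /e/ → [eː] (rule 1); /o/ → [oː] (rule 1); /e/ → [eː] (rule 1).
All other segments surface unchanged.

4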